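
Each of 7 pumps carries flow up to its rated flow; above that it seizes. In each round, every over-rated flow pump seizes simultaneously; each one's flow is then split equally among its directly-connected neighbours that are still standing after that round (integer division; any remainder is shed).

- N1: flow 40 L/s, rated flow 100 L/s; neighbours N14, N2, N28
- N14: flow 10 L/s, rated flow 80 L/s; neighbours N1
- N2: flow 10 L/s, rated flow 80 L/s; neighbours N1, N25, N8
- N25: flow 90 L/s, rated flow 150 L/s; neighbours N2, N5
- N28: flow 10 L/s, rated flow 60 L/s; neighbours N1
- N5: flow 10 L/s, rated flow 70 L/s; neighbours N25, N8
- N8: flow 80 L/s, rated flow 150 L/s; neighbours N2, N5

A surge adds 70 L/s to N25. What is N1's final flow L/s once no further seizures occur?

85

Round 1 — N25 at 160 > 150. N25 seizes.
  N25 sheds 160 L/s to N2, N5: 80 each.
    N2: 10+80 = 90 > 80
    N5: 10+80 = 90 > 70
Round 2 — N2, N5 seize.
  N2 sheds 90 L/s to N1, N8: 45 each.
    N1: 40+45 = 85 ≤ 100
    N8: 80+45 = 125 ≤ 150
  N5 sheds 90 L/s to N8: 90 each.
    N8: 125+90 = 215 > 150
Round 3 — N8 seizes.
  N8 sheds 215 L/s: no online neighbours, lost.
No further seizures.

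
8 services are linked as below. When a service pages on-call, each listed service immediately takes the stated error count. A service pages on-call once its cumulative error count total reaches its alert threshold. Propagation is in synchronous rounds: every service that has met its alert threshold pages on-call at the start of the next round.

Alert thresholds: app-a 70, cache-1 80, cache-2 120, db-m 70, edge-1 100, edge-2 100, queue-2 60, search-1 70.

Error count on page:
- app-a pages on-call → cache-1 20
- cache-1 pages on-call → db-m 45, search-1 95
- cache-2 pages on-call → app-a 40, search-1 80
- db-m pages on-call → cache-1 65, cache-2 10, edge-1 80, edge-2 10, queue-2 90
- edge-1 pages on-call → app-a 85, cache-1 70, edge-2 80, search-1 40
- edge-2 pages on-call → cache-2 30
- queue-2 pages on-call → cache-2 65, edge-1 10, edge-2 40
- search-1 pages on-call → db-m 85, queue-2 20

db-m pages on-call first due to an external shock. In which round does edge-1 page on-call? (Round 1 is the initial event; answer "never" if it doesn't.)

Round 1 — db-m pages on-call (initial).
  cache-1: +65 → 65 < 80
  cache-2: +10 → 10 < 120
  edge-1: +80 → 80 < 100
  edge-2: +10 → 10 < 100
  queue-2: +90 → 90 ≥ 60
Round 2 — queue-2 pages on-call.
  cache-2: +65 → 75 < 120
  edge-1: +10 → 90 < 100
  edge-2: +40 → 50 < 100
No further pages.

never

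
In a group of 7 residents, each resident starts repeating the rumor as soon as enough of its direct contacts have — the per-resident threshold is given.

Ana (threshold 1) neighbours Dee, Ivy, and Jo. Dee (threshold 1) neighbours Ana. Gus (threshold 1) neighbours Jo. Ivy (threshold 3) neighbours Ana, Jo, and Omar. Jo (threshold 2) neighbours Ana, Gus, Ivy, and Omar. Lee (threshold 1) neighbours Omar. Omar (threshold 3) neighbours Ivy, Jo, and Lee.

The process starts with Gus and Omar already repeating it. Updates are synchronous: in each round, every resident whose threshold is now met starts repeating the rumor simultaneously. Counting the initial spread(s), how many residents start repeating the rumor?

Round 1 — Gus, Omar start repeating the rumor (initial).
Round 2 — checking thresholds:
  Ivy: 1 of 3 neighbours < 3, below threshold.
  Jo: 2 of 4 neighbours ≥ 2, starts repeating the rumor.
  Lee: 1 of 1 neighbours ≥ 1, starts repeating the rumor.
Round 3 — checking thresholds:
  Ana: 1 of 3 neighbours ≥ 1, starts repeating the rumor.
  Ivy: 2 of 3 neighbours < 3, below threshold.
Round 4 — checking thresholds:
  Dee: 1 of 1 neighbours ≥ 1, starts repeating the rumor.
  Ivy: 3 of 3 neighbours ≥ 3, starts repeating the rumor.
Round 5 — no new spreads; cascade stops.

7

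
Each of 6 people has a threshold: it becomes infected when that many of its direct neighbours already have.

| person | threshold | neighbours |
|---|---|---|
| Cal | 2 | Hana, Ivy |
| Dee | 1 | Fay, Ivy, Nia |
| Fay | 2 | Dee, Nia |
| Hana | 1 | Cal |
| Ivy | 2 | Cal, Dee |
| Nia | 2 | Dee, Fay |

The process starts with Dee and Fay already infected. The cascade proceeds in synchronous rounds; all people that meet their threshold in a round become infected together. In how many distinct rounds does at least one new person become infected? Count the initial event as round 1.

2

Round 1 — Dee, Fay become infected (initial).
Round 2 — checking thresholds:
  Ivy: 1 of 2 neighbours < 2, below threshold.
  Nia: 2 of 2 neighbours ≥ 2, becomes infected.
Round 3 — no new infections; cascade stops.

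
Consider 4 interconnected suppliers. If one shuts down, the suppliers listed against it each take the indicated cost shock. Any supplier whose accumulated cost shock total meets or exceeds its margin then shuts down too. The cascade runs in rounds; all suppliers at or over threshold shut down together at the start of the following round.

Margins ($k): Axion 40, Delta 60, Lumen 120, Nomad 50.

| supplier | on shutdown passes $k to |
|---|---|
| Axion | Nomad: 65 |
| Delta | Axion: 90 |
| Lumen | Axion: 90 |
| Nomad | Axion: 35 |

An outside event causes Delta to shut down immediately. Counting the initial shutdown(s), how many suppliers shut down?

Round 1 — Delta shuts down (initial).
  Axion: +90 → 90 ≥ 40
Round 2 — Axion shuts down.
  Nomad: +65 → 65 ≥ 50
Round 3 — Nomad shuts down.
No further shutdowns.

3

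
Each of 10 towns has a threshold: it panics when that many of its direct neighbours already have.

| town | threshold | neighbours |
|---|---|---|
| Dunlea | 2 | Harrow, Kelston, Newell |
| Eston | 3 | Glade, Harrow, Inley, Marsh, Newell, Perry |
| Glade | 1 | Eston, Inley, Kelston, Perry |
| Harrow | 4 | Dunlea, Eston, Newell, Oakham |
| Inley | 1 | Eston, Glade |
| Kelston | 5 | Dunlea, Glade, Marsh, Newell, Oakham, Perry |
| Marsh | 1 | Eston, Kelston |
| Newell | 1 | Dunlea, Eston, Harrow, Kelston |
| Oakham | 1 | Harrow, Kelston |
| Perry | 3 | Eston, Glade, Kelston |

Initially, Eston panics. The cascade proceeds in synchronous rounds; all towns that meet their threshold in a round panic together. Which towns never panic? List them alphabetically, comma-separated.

Dunlea, Harrow, Kelston, Oakham, Perry

Round 1 — Eston panics (initial).
Round 2 — checking thresholds:
  Glade: 1 of 4 neighbours ≥ 1, panics.
  Harrow: 1 of 4 neighbours < 4, holds.
  Inley: 1 of 2 neighbours ≥ 1, panics.
  Marsh: 1 of 2 neighbours ≥ 1, panics.
  Newell: 1 of 4 neighbours ≥ 1, panics.
  Perry: 1 of 3 neighbours < 3, holds.
Round 3 — no new panics; cascade stops.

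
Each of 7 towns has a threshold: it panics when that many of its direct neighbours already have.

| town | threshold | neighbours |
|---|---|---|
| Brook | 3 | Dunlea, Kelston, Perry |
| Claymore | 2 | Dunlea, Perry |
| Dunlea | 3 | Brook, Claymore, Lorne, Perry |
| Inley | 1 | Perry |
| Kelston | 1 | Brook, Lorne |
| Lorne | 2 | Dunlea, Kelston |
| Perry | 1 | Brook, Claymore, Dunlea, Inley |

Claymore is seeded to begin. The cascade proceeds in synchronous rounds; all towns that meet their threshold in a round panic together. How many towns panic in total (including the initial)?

Round 1 — Claymore panics (initial).
Round 2 — checking thresholds:
  Dunlea: 1 of 4 neighbours < 3, holds.
  Perry: 1 of 4 neighbours ≥ 1, panics.
Round 3 — checking thresholds:
  Brook: 1 of 3 neighbours < 3, holds.
  Dunlea: 2 of 4 neighbours < 3, holds.
  Inley: 1 of 1 neighbours ≥ 1, panics.
Round 4 — no new panics; cascade stops.

3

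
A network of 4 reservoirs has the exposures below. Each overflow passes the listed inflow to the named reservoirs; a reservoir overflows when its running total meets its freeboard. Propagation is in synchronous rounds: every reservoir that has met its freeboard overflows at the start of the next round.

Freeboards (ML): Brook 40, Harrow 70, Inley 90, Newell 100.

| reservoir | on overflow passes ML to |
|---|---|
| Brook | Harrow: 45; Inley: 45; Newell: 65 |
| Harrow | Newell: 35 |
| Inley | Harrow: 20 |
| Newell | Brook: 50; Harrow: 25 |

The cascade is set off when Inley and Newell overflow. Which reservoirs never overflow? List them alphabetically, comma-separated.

Round 1 — Inley, Newell overflow (initial).
  Brook: +50 → 50 ≥ 40
  Harrow: +20+25 → 45 < 70
Round 2 — Brook overflows.
  Harrow: +45 → 90 ≥ 70
Round 3 — Harrow overflows.
No further overflows.

none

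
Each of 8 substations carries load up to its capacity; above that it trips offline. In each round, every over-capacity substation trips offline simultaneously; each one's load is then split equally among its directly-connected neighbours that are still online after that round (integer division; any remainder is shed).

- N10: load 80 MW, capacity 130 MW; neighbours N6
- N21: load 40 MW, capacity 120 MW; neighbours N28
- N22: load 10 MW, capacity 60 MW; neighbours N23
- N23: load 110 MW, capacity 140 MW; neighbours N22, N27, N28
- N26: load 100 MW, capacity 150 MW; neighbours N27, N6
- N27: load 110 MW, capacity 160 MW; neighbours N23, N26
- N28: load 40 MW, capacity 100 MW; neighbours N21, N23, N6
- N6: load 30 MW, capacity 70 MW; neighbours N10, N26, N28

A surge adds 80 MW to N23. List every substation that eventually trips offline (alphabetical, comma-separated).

Round 1 — N23 at 190 > 140. N23 trips offline.
  N23 sheds 190 MW to N22, N27, N28: 63 each (1 lost).
    N22: 10+63 = 73 > 60
    N27: 110+63 = 173 > 160
    N28: 40+63 = 103 > 100
Round 2 — N22, N27, N28 trip offline.
  N22 sheds 73 MW: no online neighbours, lost.
  N27 sheds 173 MW to N26: 173 each.
    N26: 100+173 = 273 > 150
  N28 sheds 103 MW to N21, N6: 51 each (1 lost).
    N21: 40+51 = 91 ≤ 120
    N6: 30+51 = 81 > 70
Round 3 — N26, N6 trip offline.
  N26 sheds 273 MW: no online neighbours, lost.
  N6 sheds 81 MW to N10: 81 each.
    N10: 80+81 = 161 > 130
Round 4 — N10 trips offline.
  N10 sheds 161 MW: no online neighbours, lost.
No further trips.

N10, N22, N23, N26, N27, N28, N6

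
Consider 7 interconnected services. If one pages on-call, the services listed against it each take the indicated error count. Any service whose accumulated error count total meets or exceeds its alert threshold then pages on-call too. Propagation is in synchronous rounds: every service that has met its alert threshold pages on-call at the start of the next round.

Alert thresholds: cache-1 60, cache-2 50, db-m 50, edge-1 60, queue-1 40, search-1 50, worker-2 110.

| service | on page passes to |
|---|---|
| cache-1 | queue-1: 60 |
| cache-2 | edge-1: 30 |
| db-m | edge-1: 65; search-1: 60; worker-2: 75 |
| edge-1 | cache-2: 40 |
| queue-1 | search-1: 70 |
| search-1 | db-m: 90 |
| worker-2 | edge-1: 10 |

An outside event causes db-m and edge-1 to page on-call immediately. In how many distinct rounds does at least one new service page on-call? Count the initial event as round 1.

2

Round 1 — db-m, edge-1 page on-call (initial).
  cache-2: +40 → 40 < 50
  search-1: +60 → 60 ≥ 50
  worker-2: +75 → 75 < 110
Round 2 — search-1 pages on-call.
No further pages.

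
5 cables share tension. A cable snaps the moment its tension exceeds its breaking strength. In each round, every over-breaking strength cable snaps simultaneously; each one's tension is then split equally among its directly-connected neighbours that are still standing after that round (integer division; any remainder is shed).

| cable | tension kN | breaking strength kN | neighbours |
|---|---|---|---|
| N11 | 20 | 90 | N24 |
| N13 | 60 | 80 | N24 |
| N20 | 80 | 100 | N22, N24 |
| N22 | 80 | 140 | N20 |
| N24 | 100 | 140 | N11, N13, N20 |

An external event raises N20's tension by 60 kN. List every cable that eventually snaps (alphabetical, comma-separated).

N11, N13, N20, N22, N24

Round 1 — N20 at 140 > 100. N20 snaps.
  N20 sheds 140 kN to N22, N24: 70 each.
    N22: 80+70 = 150 > 140
    N24: 100+70 = 170 > 140
Round 2 — N22, N24 snap.
  N22 sheds 150 kN: no online neighbours, lost.
  N24 sheds 170 kN to N11, N13: 85 each.
    N11: 20+85 = 105 > 90
    N13: 60+85 = 145 > 80
Round 3 — N11, N13 snap.
  N11 sheds 105 kN: no online neighbours, lost.
  N13 sheds 145 kN: no online neighbours, lost.
No further breaks.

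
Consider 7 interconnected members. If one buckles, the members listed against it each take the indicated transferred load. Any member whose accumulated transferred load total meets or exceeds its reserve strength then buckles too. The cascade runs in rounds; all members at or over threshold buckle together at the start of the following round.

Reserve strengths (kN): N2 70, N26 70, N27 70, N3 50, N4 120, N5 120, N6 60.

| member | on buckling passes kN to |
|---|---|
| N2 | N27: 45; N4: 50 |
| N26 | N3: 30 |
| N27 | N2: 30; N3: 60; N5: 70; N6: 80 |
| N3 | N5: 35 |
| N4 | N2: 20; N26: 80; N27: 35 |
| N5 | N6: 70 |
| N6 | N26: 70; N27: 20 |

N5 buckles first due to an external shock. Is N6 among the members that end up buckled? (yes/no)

Round 1 — N5 buckles (initial).
  N6: +70 → 70 ≥ 60
Round 2 — N6 buckles.
  N26: +70 → 70 ≥ 70
  N27: +20 → 20 < 70
Round 3 — N26 buckles.
  N3: +30 → 30 < 50
No further bucklings.

yes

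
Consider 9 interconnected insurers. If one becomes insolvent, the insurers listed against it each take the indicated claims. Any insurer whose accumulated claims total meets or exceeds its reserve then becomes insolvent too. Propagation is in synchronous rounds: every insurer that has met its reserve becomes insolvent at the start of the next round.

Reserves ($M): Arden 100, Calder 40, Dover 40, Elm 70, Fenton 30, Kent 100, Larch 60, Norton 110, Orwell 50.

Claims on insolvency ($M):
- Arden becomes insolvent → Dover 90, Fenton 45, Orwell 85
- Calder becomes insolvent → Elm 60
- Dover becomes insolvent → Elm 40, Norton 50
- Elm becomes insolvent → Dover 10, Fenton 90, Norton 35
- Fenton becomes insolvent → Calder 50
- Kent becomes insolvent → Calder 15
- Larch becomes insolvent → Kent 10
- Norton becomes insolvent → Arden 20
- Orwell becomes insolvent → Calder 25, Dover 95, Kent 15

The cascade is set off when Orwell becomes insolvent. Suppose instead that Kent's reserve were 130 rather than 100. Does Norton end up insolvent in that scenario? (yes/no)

With Kent's reserve at 130:
Round 1 — Orwell becomes insolvent (initial).
  Calder: +25 → 25 < 40
  Dover: +95 → 95 ≥ 40
  Kent: +15 → 15 < 130
Round 2 — Dover becomes insolvent.
  Elm: +40 → 40 < 70
  Norton: +50 → 50 < 110
No further insolvencies.

no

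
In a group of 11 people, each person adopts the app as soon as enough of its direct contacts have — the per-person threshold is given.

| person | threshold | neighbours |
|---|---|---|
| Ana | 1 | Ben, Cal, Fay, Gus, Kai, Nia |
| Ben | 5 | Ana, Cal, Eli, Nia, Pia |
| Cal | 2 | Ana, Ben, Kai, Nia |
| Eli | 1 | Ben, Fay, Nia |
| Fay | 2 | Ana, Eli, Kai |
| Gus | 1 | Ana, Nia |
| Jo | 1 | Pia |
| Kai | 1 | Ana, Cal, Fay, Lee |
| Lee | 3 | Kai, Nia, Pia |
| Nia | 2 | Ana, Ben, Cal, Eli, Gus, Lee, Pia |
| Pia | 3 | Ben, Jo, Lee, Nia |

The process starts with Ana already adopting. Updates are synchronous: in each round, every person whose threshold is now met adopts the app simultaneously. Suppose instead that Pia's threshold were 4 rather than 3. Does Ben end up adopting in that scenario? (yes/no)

no

With Pia's threshold at 4:
Round 1 — Ana adopts the app (initial).
Round 2 — checking thresholds:
  Ben: 1 of 5 neighbours < 5, holds.
  Cal: 1 of 4 neighbours < 2, holds.
  Fay: 1 of 3 neighbours < 2, holds.
  Gus: 1 of 2 neighbours ≥ 1, adopts the app.
  Kai: 1 of 4 neighbours ≥ 1, adopts the app.
  Nia: 1 of 7 neighbours < 2, holds.
Round 3 — checking thresholds:
  Ben: 1 of 5 neighbours < 5, holds.
  Cal: 2 of 4 neighbours ≥ 2, adopts the app.
  Fay: 2 of 3 neighbours ≥ 2, adopts the app.
  Lee: 1 of 3 neighbours < 3, holds.
  Nia: 2 of 7 neighbours ≥ 2, adopts the app.
Round 4 — checking thresholds:
  Ben: 3 of 5 neighbours < 5, holds.
  Eli: 2 of 3 neighbours ≥ 1, adopts the app.
  Lee: 2 of 3 neighbours < 3, holds.
  Pia: 1 of 4 neighbours < 4, holds.
Round 5 — no new adoptions; cascade stops.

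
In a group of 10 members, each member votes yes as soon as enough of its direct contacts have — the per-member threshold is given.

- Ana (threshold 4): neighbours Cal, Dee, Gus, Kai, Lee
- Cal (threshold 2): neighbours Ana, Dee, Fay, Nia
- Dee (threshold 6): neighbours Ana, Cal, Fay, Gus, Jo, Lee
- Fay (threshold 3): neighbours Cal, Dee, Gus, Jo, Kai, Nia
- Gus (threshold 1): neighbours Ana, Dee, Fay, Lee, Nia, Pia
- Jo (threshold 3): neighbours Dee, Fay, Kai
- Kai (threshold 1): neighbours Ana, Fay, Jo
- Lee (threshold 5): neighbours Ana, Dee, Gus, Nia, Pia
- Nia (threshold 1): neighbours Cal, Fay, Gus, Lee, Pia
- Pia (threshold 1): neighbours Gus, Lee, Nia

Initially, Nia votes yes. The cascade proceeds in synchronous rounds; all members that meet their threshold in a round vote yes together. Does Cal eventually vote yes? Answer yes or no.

no

Round 1 — Nia votes yes (initial).
Round 2 — checking thresholds:
  Cal: 1 of 4 neighbours < 2, not yet.
  Fay: 1 of 6 neighbours < 3, not yet.
  Gus: 1 of 6 neighbours ≥ 1, votes yes.
  Lee: 1 of 5 neighbours < 5, not yet.
  Pia: 1 of 3 neighbours ≥ 1, votes yes.
Round 3 — no new yes votes; cascade stops.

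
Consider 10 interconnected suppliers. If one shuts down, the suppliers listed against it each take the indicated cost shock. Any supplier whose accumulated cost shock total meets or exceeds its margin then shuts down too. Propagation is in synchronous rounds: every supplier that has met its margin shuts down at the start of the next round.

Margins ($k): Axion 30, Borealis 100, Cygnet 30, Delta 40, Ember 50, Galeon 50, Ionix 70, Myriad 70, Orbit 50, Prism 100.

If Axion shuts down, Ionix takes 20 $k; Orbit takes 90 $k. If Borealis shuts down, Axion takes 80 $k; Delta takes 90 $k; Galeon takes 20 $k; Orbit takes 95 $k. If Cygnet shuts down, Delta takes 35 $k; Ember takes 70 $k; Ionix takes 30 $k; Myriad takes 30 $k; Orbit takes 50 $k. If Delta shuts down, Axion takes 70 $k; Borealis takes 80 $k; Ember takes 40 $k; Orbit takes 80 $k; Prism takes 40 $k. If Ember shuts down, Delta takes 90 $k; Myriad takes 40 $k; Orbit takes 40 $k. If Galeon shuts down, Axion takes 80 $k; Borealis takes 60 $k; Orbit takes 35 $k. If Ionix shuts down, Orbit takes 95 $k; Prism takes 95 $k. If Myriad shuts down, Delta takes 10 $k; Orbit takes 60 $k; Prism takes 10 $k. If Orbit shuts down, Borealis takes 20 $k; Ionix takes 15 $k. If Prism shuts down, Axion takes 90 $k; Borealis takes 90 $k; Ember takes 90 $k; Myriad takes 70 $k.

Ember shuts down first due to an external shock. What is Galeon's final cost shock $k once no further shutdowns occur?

Round 1 — Ember shuts down (initial).
  Delta: +90 → 90 ≥ 40
  Myriad: +40 → 40 < 70
  Orbit: +40 → 40 < 50
Round 2 — Delta shuts down.
  Axion: +70 → 70 ≥ 30
  Borealis: +80 → 80 < 100
  Orbit: +80 → 120 ≥ 50
  Prism: +40 → 40 < 100
Round 3 — Axion, Orbit shut down.
  Borealis: +20 → 100 ≥ 100
  Ionix: +20+15 → 35 < 70
Round 4 — Borealis shuts down.
  Galeon: +20 → 20 < 50
No further shutdowns.

20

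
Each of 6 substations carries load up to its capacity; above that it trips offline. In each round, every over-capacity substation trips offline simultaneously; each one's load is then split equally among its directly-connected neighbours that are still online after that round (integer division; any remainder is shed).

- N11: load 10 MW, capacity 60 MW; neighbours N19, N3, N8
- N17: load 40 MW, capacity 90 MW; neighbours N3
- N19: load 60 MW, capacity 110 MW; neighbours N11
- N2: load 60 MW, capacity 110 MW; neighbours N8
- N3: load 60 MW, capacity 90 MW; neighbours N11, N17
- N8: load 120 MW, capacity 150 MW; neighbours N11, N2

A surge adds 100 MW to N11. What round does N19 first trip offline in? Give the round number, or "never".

never

Round 1 — N11 at 110 > 60. N11 trips offline.
  N11 sheds 110 MW to N19, N3, N8: 36 each (2 lost).
    N19: 60+36 = 96 ≤ 110
    N3: 60+36 = 96 > 90
    N8: 120+36 = 156 > 150
Round 2 — N3, N8 trip offline.
  N3 sheds 96 MW to N17: 96 each.
    N17: 40+96 = 136 > 90
  N8 sheds 156 MW to N2: 156 each.
    N2: 60+156 = 216 > 110
Round 3 — N17, N2 trip offline.
  N17 sheds 136 MW: no online neighbours, lost.
  N2 sheds 216 MW: no online neighbours, lost.
No further trips.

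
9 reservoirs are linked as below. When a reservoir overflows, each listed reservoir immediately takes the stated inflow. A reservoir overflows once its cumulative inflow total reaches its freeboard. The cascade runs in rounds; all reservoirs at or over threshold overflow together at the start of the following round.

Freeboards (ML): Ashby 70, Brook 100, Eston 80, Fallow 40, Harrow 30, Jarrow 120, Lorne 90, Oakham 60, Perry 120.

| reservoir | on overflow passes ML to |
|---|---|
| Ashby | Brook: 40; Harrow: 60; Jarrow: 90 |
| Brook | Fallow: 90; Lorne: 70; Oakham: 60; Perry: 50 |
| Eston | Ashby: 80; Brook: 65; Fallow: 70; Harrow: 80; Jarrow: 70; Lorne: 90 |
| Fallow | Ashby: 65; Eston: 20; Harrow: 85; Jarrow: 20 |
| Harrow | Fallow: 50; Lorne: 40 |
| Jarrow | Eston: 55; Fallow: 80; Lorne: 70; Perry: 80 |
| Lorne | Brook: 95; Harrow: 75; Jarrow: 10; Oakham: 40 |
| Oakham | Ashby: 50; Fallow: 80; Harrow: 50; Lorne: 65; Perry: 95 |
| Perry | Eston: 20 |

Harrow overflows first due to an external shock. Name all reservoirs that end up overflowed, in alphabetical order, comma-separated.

Fallow, Harrow

Round 1 — Harrow overflows (initial).
  Fallow: +50 → 50 ≥ 40
  Lorne: +40 → 40 < 90
Round 2 — Fallow overflows.
  Ashby: +65 → 65 < 70
  Eston: +20 → 20 < 80
  Jarrow: +20 → 20 < 120
No further overflows.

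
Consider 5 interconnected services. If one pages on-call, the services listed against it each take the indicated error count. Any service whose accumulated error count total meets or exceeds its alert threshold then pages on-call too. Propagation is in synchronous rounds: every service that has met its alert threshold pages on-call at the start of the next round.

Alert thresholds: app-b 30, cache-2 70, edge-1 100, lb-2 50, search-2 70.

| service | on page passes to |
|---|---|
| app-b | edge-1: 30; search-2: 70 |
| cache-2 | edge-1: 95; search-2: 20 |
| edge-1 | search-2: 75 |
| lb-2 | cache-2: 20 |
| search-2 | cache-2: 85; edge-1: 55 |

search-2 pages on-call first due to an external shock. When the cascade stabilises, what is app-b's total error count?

0

Round 1 — search-2 pages on-call (initial).
  cache-2: +85 → 85 ≥ 70
  edge-1: +55 → 55 < 100
Round 2 — cache-2 pages on-call.
  edge-1: +95 → 150 ≥ 100
Round 3 — edge-1 pages on-call.
No further pages.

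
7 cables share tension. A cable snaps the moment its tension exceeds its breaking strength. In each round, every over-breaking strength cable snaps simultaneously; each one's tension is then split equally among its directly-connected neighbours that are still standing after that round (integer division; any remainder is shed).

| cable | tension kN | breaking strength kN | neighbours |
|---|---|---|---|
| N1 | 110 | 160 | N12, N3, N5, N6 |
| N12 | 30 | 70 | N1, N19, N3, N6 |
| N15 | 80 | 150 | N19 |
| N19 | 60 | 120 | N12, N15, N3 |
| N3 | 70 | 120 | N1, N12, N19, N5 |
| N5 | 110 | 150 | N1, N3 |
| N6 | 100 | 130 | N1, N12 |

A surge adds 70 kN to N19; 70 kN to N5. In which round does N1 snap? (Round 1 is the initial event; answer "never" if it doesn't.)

Round 1 — N19 at 130 > 120; N5 at 180 > 150. N19, N5 snap.
  N19 sheds 130 kN to N12, N15, N3: 43 each (1 lost).
    N12: 30+43 = 73 > 70
    N15: 80+43 = 123 ≤ 150
    N3: 70+43 = 113 ≤ 120
  N5 sheds 180 kN to N1, N3: 90 each.
    N1: 110+90 = 200 > 160
    N3: 113+90 = 203 > 120
Round 2 — N1, N12, N3 snap.
  N1 sheds 200 kN to N6: 200 each.
    N6: 100+200 = 300 > 130
  N12 sheds 73 kN to N6: 73 each.
    N6: 300+73 = 373 > 130
  N3 sheds 203 kN: no online neighbours, lost.
Round 3 — N6 snaps.
  N6 sheds 373 kN: no online neighbours, lost.
No further breaks.

2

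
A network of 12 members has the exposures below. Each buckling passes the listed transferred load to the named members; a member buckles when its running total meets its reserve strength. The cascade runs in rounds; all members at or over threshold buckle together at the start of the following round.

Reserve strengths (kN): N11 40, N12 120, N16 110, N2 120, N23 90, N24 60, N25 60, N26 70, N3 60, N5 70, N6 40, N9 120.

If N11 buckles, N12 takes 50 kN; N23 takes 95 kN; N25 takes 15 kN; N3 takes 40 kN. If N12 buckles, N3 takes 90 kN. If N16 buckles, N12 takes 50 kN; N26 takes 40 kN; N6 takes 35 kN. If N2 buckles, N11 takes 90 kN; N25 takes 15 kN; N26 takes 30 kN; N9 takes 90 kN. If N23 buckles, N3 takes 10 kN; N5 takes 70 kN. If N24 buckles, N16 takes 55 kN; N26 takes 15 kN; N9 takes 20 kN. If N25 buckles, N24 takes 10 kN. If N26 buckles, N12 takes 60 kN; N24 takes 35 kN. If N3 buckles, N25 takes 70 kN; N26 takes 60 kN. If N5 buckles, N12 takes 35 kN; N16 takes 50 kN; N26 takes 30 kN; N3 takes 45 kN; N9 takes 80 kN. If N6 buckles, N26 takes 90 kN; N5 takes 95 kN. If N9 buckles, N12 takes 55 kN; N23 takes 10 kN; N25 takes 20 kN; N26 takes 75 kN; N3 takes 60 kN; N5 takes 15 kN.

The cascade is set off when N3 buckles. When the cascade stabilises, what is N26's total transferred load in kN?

60

Round 1 — N3 buckles (initial).
  N25: +70 → 70 ≥ 60
  N26: +60 → 60 < 70
Round 2 — N25 buckles.
  N24: +10 → 10 < 60
No further bucklings.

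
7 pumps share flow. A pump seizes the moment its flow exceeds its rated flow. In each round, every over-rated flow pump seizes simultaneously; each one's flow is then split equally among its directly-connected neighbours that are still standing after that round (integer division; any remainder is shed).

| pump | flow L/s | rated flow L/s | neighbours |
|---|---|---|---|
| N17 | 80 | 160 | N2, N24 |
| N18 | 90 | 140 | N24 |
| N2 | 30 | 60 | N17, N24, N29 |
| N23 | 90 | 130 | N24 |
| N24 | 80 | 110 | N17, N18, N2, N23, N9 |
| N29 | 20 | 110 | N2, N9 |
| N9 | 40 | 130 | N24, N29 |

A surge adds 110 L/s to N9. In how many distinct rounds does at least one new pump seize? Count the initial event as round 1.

4

Round 1 — N9 at 150 > 130. N9 seizes.
  N9 sheds 150 L/s to N24, N29: 75 each.
    N24: 80+75 = 155 > 110
    N29: 20+75 = 95 ≤ 110
Round 2 — N24 seizes.
  N24 sheds 155 L/s to N17, N18, N2, N23: 38 each (3 lost).
    N17: 80+38 = 118 ≤ 160
    N18: 90+38 = 128 ≤ 140
    N2: 30+38 = 68 > 60
    N23: 90+38 = 128 ≤ 130
Round 3 — N2 seizes.
  N2 sheds 68 L/s to N17, N29: 34 each.
    N17: 118+34 = 152 ≤ 160
    N29: 95+34 = 129 > 110
Round 4 — N29 seizes.
  N29 sheds 129 L/s: no online neighbours, lost.
No further seizures.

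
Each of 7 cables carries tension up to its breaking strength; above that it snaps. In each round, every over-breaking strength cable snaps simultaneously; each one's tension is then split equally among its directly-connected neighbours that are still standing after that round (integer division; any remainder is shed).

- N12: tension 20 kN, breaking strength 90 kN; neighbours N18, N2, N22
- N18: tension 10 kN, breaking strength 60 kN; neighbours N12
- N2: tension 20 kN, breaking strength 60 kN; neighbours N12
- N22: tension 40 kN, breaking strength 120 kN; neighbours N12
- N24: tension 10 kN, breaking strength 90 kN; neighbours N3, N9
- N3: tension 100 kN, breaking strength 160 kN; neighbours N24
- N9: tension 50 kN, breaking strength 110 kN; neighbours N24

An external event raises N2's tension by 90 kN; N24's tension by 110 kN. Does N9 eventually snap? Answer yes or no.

no

Round 1 — N2 at 110 > 60; N24 at 120 > 90. N2, N24 snap.
  N2 sheds 110 kN to N12: 110 each.
    N12: 20+110 = 130 > 90
  N24 sheds 120 kN to N3, N9: 60 each.
    N3: 100+60 = 160 ≤ 160
    N9: 50+60 = 110 ≤ 110
Round 2 — N12 snaps.
  N12 sheds 130 kN to N18, N22: 65 each.
    N18: 10+65 = 75 > 60
    N22: 40+65 = 105 ≤ 120
Round 3 — N18 snaps.
  N18 sheds 75 kN: no online neighbours, lost.
No further breaks.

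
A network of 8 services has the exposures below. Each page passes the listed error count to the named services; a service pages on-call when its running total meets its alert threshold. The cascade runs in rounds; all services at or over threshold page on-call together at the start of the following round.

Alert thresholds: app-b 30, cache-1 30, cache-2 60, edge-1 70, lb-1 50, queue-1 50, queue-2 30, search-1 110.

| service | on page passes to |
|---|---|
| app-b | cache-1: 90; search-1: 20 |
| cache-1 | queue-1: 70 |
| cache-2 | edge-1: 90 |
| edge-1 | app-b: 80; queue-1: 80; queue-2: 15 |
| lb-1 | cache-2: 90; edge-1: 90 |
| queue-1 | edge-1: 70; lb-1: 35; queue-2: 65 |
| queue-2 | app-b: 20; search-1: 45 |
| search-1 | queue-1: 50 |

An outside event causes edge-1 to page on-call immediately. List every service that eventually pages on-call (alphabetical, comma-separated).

Round 1 — edge-1 pages on-call (initial).
  app-b: +80 → 80 ≥ 30
  queue-1: +80 → 80 ≥ 50
  queue-2: +15 → 15 < 30
Round 2 — app-b, queue-1 page on-call.
  cache-1: +90 → 90 ≥ 30
  lb-1: +35 → 35 < 50
  queue-2: +65 → 80 ≥ 30
  search-1: +20 → 20 < 110
Round 3 — cache-1, queue-2 page on-call.
  search-1: +45 → 65 < 110
No further pages.

app-b, cache-1, edge-1, queue-1, queue-2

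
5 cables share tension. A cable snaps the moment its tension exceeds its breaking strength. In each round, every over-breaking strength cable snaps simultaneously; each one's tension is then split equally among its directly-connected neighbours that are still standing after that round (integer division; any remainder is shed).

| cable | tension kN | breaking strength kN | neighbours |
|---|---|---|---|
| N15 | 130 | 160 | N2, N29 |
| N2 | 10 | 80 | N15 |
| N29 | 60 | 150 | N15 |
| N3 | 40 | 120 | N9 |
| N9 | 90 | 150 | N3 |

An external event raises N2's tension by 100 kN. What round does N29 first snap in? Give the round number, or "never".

Round 1 — N2 at 110 > 80. N2 snaps.
  N2 sheds 110 kN to N15: 110 each.
    N15: 130+110 = 240 > 160
Round 2 — N15 snaps.
  N15 sheds 240 kN to N29: 240 each.
    N29: 60+240 = 300 > 150
Round 3 — N29 snaps.
  N29 sheds 300 kN: no online neighbours, lost.
No further breaks.

3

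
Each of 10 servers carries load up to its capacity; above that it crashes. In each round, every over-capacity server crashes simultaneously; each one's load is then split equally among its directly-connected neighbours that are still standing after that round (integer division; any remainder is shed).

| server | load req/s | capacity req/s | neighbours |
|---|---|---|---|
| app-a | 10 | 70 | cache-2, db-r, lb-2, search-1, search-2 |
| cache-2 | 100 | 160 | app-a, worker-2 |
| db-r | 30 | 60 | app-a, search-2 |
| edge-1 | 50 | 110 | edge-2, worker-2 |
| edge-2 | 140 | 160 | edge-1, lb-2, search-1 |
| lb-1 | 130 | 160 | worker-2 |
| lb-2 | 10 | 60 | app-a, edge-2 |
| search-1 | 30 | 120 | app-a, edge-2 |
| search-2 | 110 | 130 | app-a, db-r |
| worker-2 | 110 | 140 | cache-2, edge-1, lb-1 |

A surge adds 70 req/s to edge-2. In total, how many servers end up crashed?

Round 1 — edge-2 at 210 > 160. edge-2 crashes.
  edge-2 sheds 210 req/s to edge-1, lb-2, search-1: 70 each.
    edge-1: 50+70 = 120 > 110
    lb-2: 10+70 = 80 > 60
    search-1: 30+70 = 100 ≤ 120
Round 2 — edge-1, lb-2 crash.
  edge-1 sheds 120 req/s to worker-2: 120 each.
    worker-2: 110+120 = 230 > 140
  lb-2 sheds 80 req/s to app-a: 80 each.
    app-a: 10+80 = 90 > 70
Round 3 — app-a, worker-2 crash.
  app-a sheds 90 req/s to cache-2, db-r, search-1, search-2: 22 each (2 lost).
    cache-2: 100+22 = 122 ≤ 160
    db-r: 30+22 = 52 ≤ 60
    search-1: 100+22 = 122 > 120
    search-2: 110+22 = 132 > 130
  worker-2 sheds 230 req/s to cache-2, lb-1: 115 each.
    cache-2: 122+115 = 237 > 160
    lb-1: 130+115 = 245 > 160
Round 4 — cache-2, lb-1, search-1, search-2 crash.
  cache-2 sheds 237 req/s: no online neighbours, lost.
  lb-1 sheds 245 req/s: no online neighbours, lost.
  search-1 sheds 122 req/s: no online neighbours, lost.
  search-2 sheds 132 req/s to db-r: 132 each.
    db-r: 52+132 = 184 > 60
Round 5 — db-r crashes.
  db-r sheds 184 req/s: no online neighbours, lost.
No further crashes.

10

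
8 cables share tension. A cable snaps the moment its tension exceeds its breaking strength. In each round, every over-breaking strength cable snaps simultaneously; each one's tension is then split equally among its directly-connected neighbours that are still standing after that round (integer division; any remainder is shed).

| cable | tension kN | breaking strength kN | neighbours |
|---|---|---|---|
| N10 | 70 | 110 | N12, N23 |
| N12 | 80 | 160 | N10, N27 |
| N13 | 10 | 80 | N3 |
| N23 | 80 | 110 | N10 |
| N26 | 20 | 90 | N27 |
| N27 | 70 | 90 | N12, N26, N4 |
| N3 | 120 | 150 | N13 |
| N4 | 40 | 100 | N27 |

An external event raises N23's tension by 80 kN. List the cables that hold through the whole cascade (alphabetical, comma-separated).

N13, N3

Round 1 — N23 at 160 > 110. N23 snaps.
  N23 sheds 160 kN to N10: 160 each.
    N10: 70+160 = 230 > 110
Round 2 — N10 snaps.
  N10 sheds 230 kN to N12: 230 each.
    N12: 80+230 = 310 > 160
Round 3 — N12 snaps.
  N12 sheds 310 kN to N27: 310 each.
    N27: 70+310 = 380 > 90
Round 4 — N27 snaps.
  N27 sheds 380 kN to N26, N4: 190 each.
    N26: 20+190 = 210 > 90
    N4: 40+190 = 230 > 100
Round 5 — N26, N4 snap.
  N26 sheds 210 kN: no online neighbours, lost.
  N4 sheds 230 kN: no online neighbours, lost.
No further breaks.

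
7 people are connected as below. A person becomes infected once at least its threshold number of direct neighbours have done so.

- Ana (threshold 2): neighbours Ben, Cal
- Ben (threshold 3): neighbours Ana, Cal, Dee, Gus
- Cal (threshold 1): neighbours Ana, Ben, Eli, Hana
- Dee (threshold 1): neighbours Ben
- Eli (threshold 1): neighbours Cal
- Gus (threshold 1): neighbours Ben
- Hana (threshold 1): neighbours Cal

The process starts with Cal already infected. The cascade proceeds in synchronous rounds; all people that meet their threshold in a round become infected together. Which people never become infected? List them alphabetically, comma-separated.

Ana, Ben, Dee, Gus

Round 1 — Cal becomes infected (initial).
Round 2 — checking thresholds:
  Ana: 1 of 2 neighbours < 2, not yet.
  Ben: 1 of 4 neighbours < 3, not yet.
  Eli: 1 of 1 neighbours ≥ 1, becomes infected.
  Hana: 1 of 1 neighbours ≥ 1, becomes infected.
Round 3 — no new infections; cascade stops.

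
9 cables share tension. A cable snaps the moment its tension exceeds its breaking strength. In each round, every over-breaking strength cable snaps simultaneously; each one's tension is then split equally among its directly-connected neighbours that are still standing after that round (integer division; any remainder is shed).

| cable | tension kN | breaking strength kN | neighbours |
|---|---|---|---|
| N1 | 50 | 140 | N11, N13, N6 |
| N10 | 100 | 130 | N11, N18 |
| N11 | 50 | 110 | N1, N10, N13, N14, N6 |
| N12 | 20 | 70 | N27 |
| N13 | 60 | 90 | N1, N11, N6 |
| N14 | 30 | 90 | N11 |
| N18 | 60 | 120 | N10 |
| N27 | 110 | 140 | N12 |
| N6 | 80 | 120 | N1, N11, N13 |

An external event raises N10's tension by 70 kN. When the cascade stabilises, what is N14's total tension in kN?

63

Round 1 — N10 at 170 > 130. N10 snaps.
  N10 sheds 170 kN to N11, N18: 85 each.
    N11: 50+85 = 135 > 110
    N18: 60+85 = 145 > 120
Round 2 — N11, N18 snap.
  N11 sheds 135 kN to N1, N13, N14, N6: 33 each (3 lost).
    N1: 50+33 = 83 ≤ 140
    N13: 60+33 = 93 > 90
    N14: 30+33 = 63 ≤ 90
    N6: 80+33 = 113 ≤ 120
  N18 sheds 145 kN: no online neighbours, lost.
Round 3 — N13 snaps.
  N13 sheds 93 kN to N1, N6: 46 each (1 lost).
    N1: 83+46 = 129 ≤ 140
    N6: 113+46 = 159 > 120
Round 4 — N6 snaps.
  N6 sheds 159 kN to N1: 159 each.
    N1: 129+159 = 288 > 140
Round 5 — N1 snaps.
  N1 sheds 288 kN: no online neighbours, lost.
No further breaks.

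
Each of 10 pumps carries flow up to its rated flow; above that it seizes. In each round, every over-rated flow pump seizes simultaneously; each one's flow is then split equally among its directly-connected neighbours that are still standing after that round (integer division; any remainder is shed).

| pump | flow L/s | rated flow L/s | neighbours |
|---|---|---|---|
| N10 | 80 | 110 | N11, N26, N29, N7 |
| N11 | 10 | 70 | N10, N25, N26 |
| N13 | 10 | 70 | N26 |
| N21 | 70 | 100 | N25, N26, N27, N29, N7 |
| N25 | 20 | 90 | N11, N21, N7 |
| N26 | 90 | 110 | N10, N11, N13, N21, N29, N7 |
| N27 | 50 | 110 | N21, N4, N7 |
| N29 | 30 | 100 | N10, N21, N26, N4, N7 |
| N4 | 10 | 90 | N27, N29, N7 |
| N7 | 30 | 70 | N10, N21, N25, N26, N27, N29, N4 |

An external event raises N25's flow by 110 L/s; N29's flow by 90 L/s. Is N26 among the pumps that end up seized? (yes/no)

yes

Round 1 — N25 at 130 > 90; N29 at 120 > 100. N25, N29 seize.
  N25 sheds 130 L/s to N11, N21, N7: 43 each (1 lost).
    N11: 10+43 = 53 ≤ 70
    N21: 70+43 = 113 > 100
    N7: 30+43 = 73 > 70
  N29 sheds 120 L/s to N10, N21, N26, N4, N7: 24 each.
    N10: 80+24 = 104 ≤ 110
    N21: 113+24 = 137 > 100
    N26: 90+24 = 114 > 110
    N4: 10+24 = 34 ≤ 90
    N7: 73+24 = 97 > 70
Round 2 — N21, N26, N7 seize.
  N21 sheds 137 L/s to N27: 137 each.
    N27: 50+137 = 187 > 110
  N26 sheds 114 L/s to N10, N11, N13: 38 each.
    N10: 104+38 = 142 > 110
    N11: 53+38 = 91 > 70
    N13: 10+38 = 48 ≤ 70
  N7 sheds 97 L/s to N10, N27, N4: 32 each (1 lost).
    N10: 142+32 = 174 > 110
    N27: 187+32 = 219 > 110
    N4: 34+32 = 66 ≤ 90
Round 3 — N10, N11, N27 seize.
  N10 sheds 174 L/s: no online neighbours, lost.
  N11 sheds 91 L/s: no online neighbours, lost.
  N27 sheds 219 L/s to N4: 219 each.
    N4: 66+219 = 285 > 90
Round 4 — N4 seizes.
  N4 sheds 285 L/s: no online neighbours, lost.
No further seizures.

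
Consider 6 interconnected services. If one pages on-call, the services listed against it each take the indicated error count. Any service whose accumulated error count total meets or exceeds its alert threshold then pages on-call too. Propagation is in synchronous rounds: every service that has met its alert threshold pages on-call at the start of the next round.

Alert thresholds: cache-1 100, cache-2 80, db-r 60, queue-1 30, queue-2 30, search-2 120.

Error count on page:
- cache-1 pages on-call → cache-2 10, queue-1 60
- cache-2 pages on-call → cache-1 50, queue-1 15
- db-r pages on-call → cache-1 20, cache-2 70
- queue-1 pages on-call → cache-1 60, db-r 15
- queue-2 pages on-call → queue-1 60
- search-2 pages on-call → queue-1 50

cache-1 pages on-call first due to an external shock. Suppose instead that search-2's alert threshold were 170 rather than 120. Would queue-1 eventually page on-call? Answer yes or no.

With search-2's alert threshold at 170:
Round 1 — cache-1 pages on-call (initial).
  cache-2: +10 → 10 < 80
  queue-1: +60 → 60 ≥ 30
Round 2 — queue-1 pages on-call.
  db-r: +15 → 15 < 60
No further pages.

yes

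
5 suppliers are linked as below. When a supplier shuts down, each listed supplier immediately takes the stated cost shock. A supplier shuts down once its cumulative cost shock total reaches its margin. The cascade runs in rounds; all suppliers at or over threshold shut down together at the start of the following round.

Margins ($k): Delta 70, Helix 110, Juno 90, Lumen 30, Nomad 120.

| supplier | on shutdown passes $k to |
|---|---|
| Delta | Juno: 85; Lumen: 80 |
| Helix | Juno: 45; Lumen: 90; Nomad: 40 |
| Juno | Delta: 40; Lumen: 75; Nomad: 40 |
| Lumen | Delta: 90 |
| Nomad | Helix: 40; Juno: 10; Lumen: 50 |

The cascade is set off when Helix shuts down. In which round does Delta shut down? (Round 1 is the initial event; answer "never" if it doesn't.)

Round 1 — Helix shuts down (initial).
  Juno: +45 → 45 < 90
  Lumen: +90 → 90 ≥ 30
  Nomad: +40 → 40 < 120
Round 2 — Lumen shuts down.
  Delta: +90 → 90 ≥ 70
Round 3 — Delta shuts down.
  Juno: +85 → 130 ≥ 90
Round 4 — Juno shuts down.
  Nomad: +40 → 80 < 120
No further shutdowns.

3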